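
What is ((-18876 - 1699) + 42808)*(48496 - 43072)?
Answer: 120591792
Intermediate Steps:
((-18876 - 1699) + 42808)*(48496 - 43072) = (-20575 + 42808)*5424 = 22233*5424 = 120591792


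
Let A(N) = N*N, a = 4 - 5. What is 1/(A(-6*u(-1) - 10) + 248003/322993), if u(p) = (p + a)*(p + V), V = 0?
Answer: 322993/156576615 ≈ 0.0020628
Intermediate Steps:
a = -1
u(p) = p*(-1 + p) (u(p) = (p - 1)*(p + 0) = (-1 + p)*p = p*(-1 + p))
A(N) = N²
1/(A(-6*u(-1) - 10) + 248003/322993) = 1/((-(-6)*(-1 - 1) - 10)² + 248003/322993) = 1/((-(-6)*(-2) - 10)² + 248003*(1/322993)) = 1/((-6*2 - 10)² + 248003/322993) = 1/((-12 - 10)² + 248003/322993) = 1/((-22)² + 248003/322993) = 1/(484 + 248003/322993) = 1/(156576615/322993) = 322993/156576615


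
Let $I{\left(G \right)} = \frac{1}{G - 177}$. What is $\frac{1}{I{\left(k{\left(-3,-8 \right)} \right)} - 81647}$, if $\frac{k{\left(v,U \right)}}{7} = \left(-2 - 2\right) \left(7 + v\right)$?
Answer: $- \frac{289}{23595984} \approx -1.2248 \cdot 10^{-5}$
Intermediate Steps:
$k{\left(v,U \right)} = -196 - 28 v$ ($k{\left(v,U \right)} = 7 \left(-2 - 2\right) \left(7 + v\right) = 7 \left(- 4 \left(7 + v\right)\right) = 7 \left(-28 - 4 v\right) = -196 - 28 v$)
$I{\left(G \right)} = \frac{1}{-177 + G}$
$\frac{1}{I{\left(k{\left(-3,-8 \right)} \right)} - 81647} = \frac{1}{\frac{1}{-177 - 112} - 81647} = \frac{1}{\frac{1}{-289} - 81647} = \frac{1}{- \frac{1}{289} - 81647} = \frac{1}{- \frac{23595984}{289}} = - \frac{289}{23595984}$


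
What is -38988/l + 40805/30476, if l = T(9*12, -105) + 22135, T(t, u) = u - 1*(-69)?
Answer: -286448593/673489124 ≈ -0.42532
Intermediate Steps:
T(t, u) = 69 + u (T(t, u) = u + 69 = 69 + u)
l = 22099 (l = (69 - 105) + 22135 = -36 + 22135 = 22099)
-38988/l + 40805/30476 = -38988/22099 + 40805/30476 = -286448593/673489124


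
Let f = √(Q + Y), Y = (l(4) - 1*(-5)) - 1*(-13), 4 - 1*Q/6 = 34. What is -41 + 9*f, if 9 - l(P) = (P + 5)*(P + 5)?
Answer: -41 + 27*I*√26 ≈ -41.0 + 137.67*I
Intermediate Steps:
l(P) = 9 - (5 + P)² (l(P) = 9 - (P + 5)*(P + 5) = 9 - (5 + P)*(5 + P) = 9 - (5 + P)²)
Q = -180 (Q = 24 - 6*34 = 24 - 204 = -180)
Y = -54 (Y = ((9 - (5 + 4)²) - 1*(-5)) - 1*(-13) = ((9 - 1*9²) + 5) + 13 = ((9 - 1*81) + 5) + 13 = ((9 - 81) + 5) + 13 = (-72 + 5) + 13 = -67 + 13 = -54)
f = 3*I*√26 (f = √(-180 - 54) = √(-234) = 3*I*√26 ≈ 15.297*I)
-41 + 9*f = -41 + 9*(3*I*√26) = -41 + 27*I*√26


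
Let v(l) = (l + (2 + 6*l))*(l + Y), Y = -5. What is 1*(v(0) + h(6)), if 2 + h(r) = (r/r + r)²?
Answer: 37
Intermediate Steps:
h(r) = -2 + (1 + r)² (h(r) = -2 + (r/r + r)² = -2 + (1 + r)²)
v(l) = (-5 + l)*(2 + 7*l) (v(l) = (l + (2 + 6*l))*(l - 5) = (2 + 7*l)*(-5 + l) = (-5 + l)*(2 + 7*l))
1*(v(0) + h(6)) = 1*((-10 - 33*0 + 7*0²) + (-2 + (1 + 6)²)) = 1*((-10 + 0 + 7*0) + (-2 + 7²)) = 1*((-10 + 0 + 0) + (-2 + 49)) = 1*(-10 + 47) = 1*37 = 37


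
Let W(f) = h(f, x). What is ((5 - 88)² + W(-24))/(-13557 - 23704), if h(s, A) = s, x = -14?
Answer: -6865/37261 ≈ -0.18424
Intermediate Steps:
W(f) = f
((5 - 88)² + W(-24))/(-13557 - 23704) = ((5 - 88)² - 24)/(-13557 - 23704) = ((-83)² - 24)/(-37261) = (6889 - 24)*(-1/37261) = 6865*(-1/37261) = -6865/37261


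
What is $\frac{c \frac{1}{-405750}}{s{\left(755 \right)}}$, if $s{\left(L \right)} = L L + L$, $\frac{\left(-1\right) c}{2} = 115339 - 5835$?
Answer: $\frac{27376}{28949248125} \approx 9.4566 \cdot 10^{-7}$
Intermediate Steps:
$c = -219008$ ($c = - 2 \left(115339 - 5835\right) = \left(-2\right) 109504 = -219008$)
$s{\left(L \right)} = L + L^{2}$ ($s{\left(L \right)} = L^{2} + L = L + L^{2}$)
$\frac{c \frac{1}{-405750}}{s{\left(755 \right)}} = \frac{\left(-219008\right) \frac{1}{-405750}}{755 \left(1 + 755\right)} = \frac{\left(-219008\right) \left(- \frac{1}{405750}\right)}{755 \cdot 756} = \frac{109504}{202875 \cdot 570780} = \frac{109504}{202875} \cdot \frac{1}{570780} = \frac{27376}{28949248125}$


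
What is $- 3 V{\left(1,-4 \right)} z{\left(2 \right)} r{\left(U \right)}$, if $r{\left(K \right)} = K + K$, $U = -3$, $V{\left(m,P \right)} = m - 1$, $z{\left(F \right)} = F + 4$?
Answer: $0$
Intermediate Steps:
$z{\left(F \right)} = 4 + F$
$V{\left(m,P \right)} = -1 + m$
$r{\left(K \right)} = 2 K$
$- 3 V{\left(1,-4 \right)} z{\left(2 \right)} r{\left(U \right)} = - 3 \left(-1 + 1\right) \left(4 + 2\right) 2 \left(-3\right) = \left(-3\right) 0 \cdot 6 \left(-6\right) = 0 \cdot 6 \left(-6\right) = 0 \left(-6\right) = 0$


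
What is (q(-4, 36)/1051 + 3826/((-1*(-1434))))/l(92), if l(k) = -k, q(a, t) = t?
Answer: -2036375/69328164 ≈ -0.029373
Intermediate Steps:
(q(-4, 36)/1051 + 3826/((-1*(-1434))))/l(92) = (36/1051 + 3826/((-1*(-1434))))/((-1*92)) = (36*(1/1051) + 3826/1434)/(-92) = (36/1051 + 3826*(1/1434))*(-1/92) = (36/1051 + 1913/717)*(-1/92) = (2036375/753567)*(-1/92) = -2036375/69328164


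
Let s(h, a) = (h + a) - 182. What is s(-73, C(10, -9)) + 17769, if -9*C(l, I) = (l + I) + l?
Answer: 157615/9 ≈ 17513.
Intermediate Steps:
C(l, I) = -2*l/9 - I/9 (C(l, I) = -((l + I) + l)/9 = -((I + l) + l)/9 = -(I + 2*l)/9 = -2*l/9 - I/9)
s(h, a) = -182 + a + h (s(h, a) = (a + h) - 182 = -182 + a + h)
s(-73, C(10, -9)) + 17769 = (-182 + (-2/9*10 - ⅑*(-9)) - 73) + 17769 = (-182 + (-20/9 + 1) - 73) + 17769 = (-182 - 11/9 - 73) + 17769 = -2306/9 + 17769 = 157615/9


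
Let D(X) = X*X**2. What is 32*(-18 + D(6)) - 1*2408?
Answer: 3928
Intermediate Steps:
D(X) = X**3
32*(-18 + D(6)) - 1*2408 = 32*(-18 + 6**3) - 1*2408 = 32*(-18 + 216) - 2408 = 32*198 - 2408 = 6336 - 2408 = 3928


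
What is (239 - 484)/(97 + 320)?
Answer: -245/417 ≈ -0.58753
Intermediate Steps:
(239 - 484)/(97 + 320) = -245/417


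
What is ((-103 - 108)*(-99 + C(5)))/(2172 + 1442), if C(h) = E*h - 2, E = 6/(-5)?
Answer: 22577/3614 ≈ 6.2471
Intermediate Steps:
E = -6/5 (E = 6*(-⅕) = -6/5 ≈ -1.2000)
C(h) = -2 - 6*h/5 (C(h) = -6*h/5 - 2 = -2 - 6*h/5)
((-103 - 108)*(-99 + C(5)))/(2172 + 1442) = ((-103 - 108)*(-99 + (-2 - 6/5*5)))/(2172 + 1442) = (-211*(-99 + (-2 - 6)))/3614 = (-211*(-99 - 8))/3614 = (-211*(-107))/3614 = (1/3614)*22577 = 22577/3614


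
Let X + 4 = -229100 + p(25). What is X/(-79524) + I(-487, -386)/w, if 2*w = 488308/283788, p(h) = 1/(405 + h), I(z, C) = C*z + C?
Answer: 21168571907605001/97080513480 ≈ 2.1805e+5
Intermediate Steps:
I(z, C) = C + C*z
X = -98514719/430 (X = -4 + (-229100 + 1/(405 + 25)) = -4 + (-229100 + 1/430) = -4 - 98512999/430 = -98514719/430 ≈ -2.2910e+5)
w = 122077/141894 (w = (488308/283788)/2 = (488308*(1/283788))/2 = (½)*(122077/70947) = 122077/141894 ≈ 0.86034)
X/(-79524) + I(-487, -386)/w = -98514719/430/(-79524) + (-386*(1 - 487))/(122077/141894) = -98514719/430*(-1/79524) - 386*(-486)*(141894/122077) = 98514719/34195320 + 187596*(141894/122077) = 98514719/34195320 + 26618746824/122077 = 21168571907605001/97080513480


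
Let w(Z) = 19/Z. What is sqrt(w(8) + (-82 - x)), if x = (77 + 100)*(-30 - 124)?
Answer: sqrt(434854)/4 ≈ 164.86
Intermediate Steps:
x = -27258 (x = 177*(-154) = -27258)
sqrt(w(8) + (-82 - x)) = sqrt(19/8 + (-82 - 1*(-27258))) = sqrt(19*(1/8) + (-82 + 27258)) = sqrt(19/8 + 27176) = sqrt(217427/8) = sqrt(434854)/4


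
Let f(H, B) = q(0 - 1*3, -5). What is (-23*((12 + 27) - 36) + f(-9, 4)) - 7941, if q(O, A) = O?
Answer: -8013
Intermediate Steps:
f(H, B) = -3 (f(H, B) = 0 - 1*3 = 0 - 3 = -3)
(-23*((12 + 27) - 36) + f(-9, 4)) - 7941 = (-23*((12 + 27) - 36) - 3) - 7941 = (-23*(39 - 36) - 3) - 7941 = (-23*3 - 3) - 7941 = (-69 - 3) - 7941 = -72 - 7941 = -8013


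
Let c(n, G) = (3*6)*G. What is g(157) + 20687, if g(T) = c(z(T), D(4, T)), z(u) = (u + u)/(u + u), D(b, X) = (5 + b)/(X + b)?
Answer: 3330769/161 ≈ 20688.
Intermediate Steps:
D(b, X) = (5 + b)/(X + b)
z(u) = 1 (z(u) = (2*u)/((2*u)) = (2*u)*(1/(2*u)) = 1)
c(n, G) = 18*G
g(T) = 162/(4 + T) (g(T) = 18*((5 + 4)/(T + 4)) = 18*(9/(4 + T)) = 162/(4 + T))
g(157) + 20687 = 162/(4 + 157) + 20687 = 162/161 + 20687 = 3330769/161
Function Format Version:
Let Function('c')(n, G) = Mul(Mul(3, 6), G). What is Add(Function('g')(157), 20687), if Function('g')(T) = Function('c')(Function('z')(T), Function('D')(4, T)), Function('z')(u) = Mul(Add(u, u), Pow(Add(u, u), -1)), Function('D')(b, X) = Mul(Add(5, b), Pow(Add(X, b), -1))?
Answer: Rational(3330769, 161) ≈ 20688.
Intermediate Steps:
Function('D')(b, X) = Mul(Pow(Add(X, b), -1), Add(5, b))
Function('z')(u) = 1 (Function('z')(u) = Mul(Mul(2, u), Pow(Mul(2, u), -1)) = Mul(Mul(2, u), Mul(Rational(1, 2), Pow(u, -1))) = 1)
Function('c')(n, G) = Mul(18, G)
Function('g')(T) = Mul(162, Pow(Add(4, T), -1)) (Function('g')(T) = Mul(18, Mul(Pow(Add(T, 4), -1), Add(5, 4))) = Mul(18, Mul(Pow(Add(4, T), -1), 9)) = Mul(18, Mul(9, Pow(Add(4, T), -1))) = Mul(162, Pow(Add(4, T), -1)))
Add(Function('g')(157), 20687) = Add(Mul(162, Pow(Add(4, 157), -1)), 20687) = Add(Mul(162, Pow(161, -1)), 20687) = Add(Mul(162, Rational(1, 161)), 20687) = Add(Rational(162, 161), 20687) = Rational(3330769, 161)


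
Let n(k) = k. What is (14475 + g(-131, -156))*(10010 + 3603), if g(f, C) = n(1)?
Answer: 197061788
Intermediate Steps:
g(f, C) = 1
(14475 + g(-131, -156))*(10010 + 3603) = (14475 + 1)*(10010 + 3603) = 14476*13613 = 197061788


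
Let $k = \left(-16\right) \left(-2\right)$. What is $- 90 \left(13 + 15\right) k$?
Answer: $-80640$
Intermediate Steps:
$k = 32$
$- 90 \left(13 + 15\right) k = - 90 \left(13 + 15\right) 32 = \left(-90\right) 28 \cdot 32 = \left(-2520\right) 32 = -80640$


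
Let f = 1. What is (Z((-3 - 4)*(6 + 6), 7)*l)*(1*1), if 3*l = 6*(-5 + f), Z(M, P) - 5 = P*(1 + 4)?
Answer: -320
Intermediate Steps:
Z(M, P) = 5 + 5*P (Z(M, P) = 5 + P*(1 + 4) = 5 + P*5 = 5 + 5*P)
l = -8 (l = (6*(-5 + 1))/3 = (6*(-4))/3 = (⅓)*(-24) = -8)
(Z((-3 - 4)*(6 + 6), 7)*l)*(1*1) = ((5 + 5*7)*(-8))*(1*1) = ((5 + 35)*(-8))*1 = (40*(-8))*1 = -320*1 = -320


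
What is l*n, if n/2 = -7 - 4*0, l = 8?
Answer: -112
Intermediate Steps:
n = -14 (n = 2*(-7 - 4*0) = 2*(-7 + 0) = 2*(-7) = -14)
l*n = 8*(-14) = -112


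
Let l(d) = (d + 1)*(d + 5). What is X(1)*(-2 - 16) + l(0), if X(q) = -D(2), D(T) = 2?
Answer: 41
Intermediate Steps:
l(d) = (1 + d)*(5 + d)
X(q) = -2 (X(q) = -1*2 = -2)
X(1)*(-2 - 16) + l(0) = -2*(-2 - 16) + (5 + 0**2 + 6*0) = -2*(-18) + (5 + 0 + 0) = 36 + 5 = 41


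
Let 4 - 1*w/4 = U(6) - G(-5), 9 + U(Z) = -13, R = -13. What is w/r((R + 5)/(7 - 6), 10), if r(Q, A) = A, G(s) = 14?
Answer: 16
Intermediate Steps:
U(Z) = -22 (U(Z) = -9 - 13 = -22)
w = 160 (w = 16 - 4*(-22 - 1*14) = 16 - 4*(-22 - 14) = 16 - 4*(-36) = 16 + 144 = 160)
w/r((R + 5)/(7 - 6), 10) = 160/10 = 160*(⅒) = 16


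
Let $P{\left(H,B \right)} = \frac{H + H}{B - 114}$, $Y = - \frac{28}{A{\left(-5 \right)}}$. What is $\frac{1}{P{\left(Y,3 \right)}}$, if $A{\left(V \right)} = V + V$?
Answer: $- \frac{555}{28} \approx -19.821$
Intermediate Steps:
$A{\left(V \right)} = 2 V$
$Y = \frac{14}{5}$ ($Y = - \frac{28}{2 \left(-5\right)} = - \frac{28}{-10} = \left(-28\right) \left(- \frac{1}{10}\right) = \frac{14}{5} \approx 2.8$)
$P{\left(H,B \right)} = \frac{2 H}{-114 + B}$
$\frac{1}{P{\left(Y,3 \right)}} = \frac{1}{2 \cdot \frac{14}{5} \frac{1}{-114 + 3}} = \frac{1}{2 \cdot \frac{14}{5} \frac{1}{-111}} = \frac{1}{2 \cdot \frac{14}{5} \left(- \frac{1}{111}\right)} = \frac{1}{- \frac{28}{555}} = - \frac{555}{28}$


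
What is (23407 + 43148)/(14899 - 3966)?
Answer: 2295/377 ≈ 6.0875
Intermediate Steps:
(23407 + 43148)/(14899 - 3966) = 66555/10933 = 66555*(1/10933) = 2295/377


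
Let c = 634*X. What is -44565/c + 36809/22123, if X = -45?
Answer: 135738151/42077946 ≈ 3.2259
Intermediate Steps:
c = -28530 (c = 634*(-45) = -28530)
-44565/c + 36809/22123 = -44565/(-28530) + 36809/22123 = -44565*(-1/28530) + 36809*(1/22123) = 2971/1902 + 36809/22123 = 135738151/42077946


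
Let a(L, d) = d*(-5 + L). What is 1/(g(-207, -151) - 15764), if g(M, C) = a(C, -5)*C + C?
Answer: -1/133695 ≈ -7.4797e-6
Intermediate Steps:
g(M, C) = C + C*(25 - 5*C) (g(M, C) = (-5*(-5 + C))*C + C = (25 - 5*C)*C + C = C*(25 - 5*C) + C = C + C*(25 - 5*C))
1/(g(-207, -151) - 15764) = 1/(-151*(26 - 5*(-151)) - 15764) = 1/(-151*(26 + 755) - 15764) = 1/(-151*781 - 15764) = 1/(-117931 - 15764) = 1/(-133695) = -1/133695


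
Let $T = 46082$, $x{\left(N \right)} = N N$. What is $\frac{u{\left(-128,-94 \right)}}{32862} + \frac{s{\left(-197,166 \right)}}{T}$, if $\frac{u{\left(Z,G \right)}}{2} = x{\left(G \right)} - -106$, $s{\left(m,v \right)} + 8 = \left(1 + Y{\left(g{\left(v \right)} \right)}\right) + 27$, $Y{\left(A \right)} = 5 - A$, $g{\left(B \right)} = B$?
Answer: $\frac{409748473}{757173342} \approx 0.54116$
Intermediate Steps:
$x{\left(N \right)} = N^{2}$
$s{\left(m,v \right)} = 25 - v$ ($s{\left(m,v \right)} = -8 + \left(\left(1 - \left(-5 + v\right)\right) + 27\right) = -8 + \left(\left(6 - v\right) + 27\right) = -8 - \left(-33 + v\right) = 25 - v$)
$u{\left(Z,G \right)} = 212 + 2 G^{2}$ ($u{\left(Z,G \right)} = 2 \left(G^{2} - -106\right) = 2 \left(G^{2} + 106\right) = 2 \left(106 + G^{2}\right) = 212 + 2 G^{2}$)
$\frac{u{\left(-128,-94 \right)}}{32862} + \frac{s{\left(-197,166 \right)}}{T} = \frac{212 + 2 \left(-94\right)^{2}}{32862} + \frac{25 - 166}{46082} = \left(212 + 2 \cdot 8836\right) \frac{1}{32862} + \left(25 - 166\right) \frac{1}{46082} = \left(212 + 17672\right) \frac{1}{32862} - \frac{141}{46082} = 17884 \cdot \frac{1}{32862} - \frac{141}{46082} = \frac{8942}{16431} - \frac{141}{46082} = \frac{409748473}{757173342}$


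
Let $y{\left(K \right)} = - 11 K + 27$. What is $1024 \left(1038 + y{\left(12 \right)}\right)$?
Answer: $955392$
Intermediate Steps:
$y{\left(K \right)} = 27 - 11 K$
$1024 \left(1038 + y{\left(12 \right)}\right) = 1024 \left(1038 + \left(27 - 132\right)\right) = 1024 \left(1038 - 105\right) = 1024 \cdot 933 = 955392$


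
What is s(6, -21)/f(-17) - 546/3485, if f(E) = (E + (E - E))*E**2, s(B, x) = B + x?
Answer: -154719/1007165 ≈ -0.15362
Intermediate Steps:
f(E) = E**3 (f(E) = (E + 0)*E**2 = E*E**2 = E**3)
s(6, -21)/f(-17) - 546/3485 = (6 - 21)/((-17)**3) - 546/3485 = -15/(-4913) - 546*1/3485 = -15*(-1/4913) - 546/3485 = 15/4913 - 546/3485 = -154719/1007165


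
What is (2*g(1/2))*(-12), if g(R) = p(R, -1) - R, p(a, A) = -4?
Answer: 108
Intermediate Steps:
g(R) = -4 - R
(2*g(1/2))*(-12) = (2*(-4 - 1/2))*(-12) = (2*(-4 - 1*½))*(-12) = (2*(-4 - ½))*(-12) = (2*(-9/2))*(-12) = -9*(-12) = 108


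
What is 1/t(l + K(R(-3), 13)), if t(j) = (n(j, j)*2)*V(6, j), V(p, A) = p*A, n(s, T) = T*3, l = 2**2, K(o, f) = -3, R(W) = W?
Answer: 1/36 ≈ 0.027778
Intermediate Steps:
l = 4
n(s, T) = 3*T
V(p, A) = A*p
t(j) = 36*j**2 (t(j) = ((3*j)*2)*(j*6) = (6*j)*(6*j) = 36*j**2)
1/t(l + K(R(-3), 13)) = 1/(36*(4 - 3)**2) = 1/(36*1**2) = 1/(36*1) = 1/36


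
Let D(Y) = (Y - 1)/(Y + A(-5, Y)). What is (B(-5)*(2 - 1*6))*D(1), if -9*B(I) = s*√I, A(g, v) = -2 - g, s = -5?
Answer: 0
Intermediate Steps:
B(I) = 5*√I/9 (B(I) = -(-5)*√I/9 = 5*√I/9)
D(Y) = (-1 + Y)/(3 + Y) (D(Y) = (Y - 1)/(Y + (-2 - 1*(-5))) = (-1 + Y)/(Y + (-2 + 5)) = (-1 + Y)/(Y + 3) = (-1 + Y)/(3 + Y))
(B(-5)*(2 - 1*6))*D(1) = ((5*√(-5)/9)*(2 - 1*6))*((-1 + 1)/(3 + 1)) = ((5*(I*√5)/9)*(2 - 6))*(0/4) = ((5*I*√5/9)*(-4))*((¼)*0) = -20*I*√5/9*0 = 0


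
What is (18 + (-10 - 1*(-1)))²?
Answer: 81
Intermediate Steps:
(18 + (-10 - 1*(-1)))² = (18 + (-10 + 1))² = (18 - 9)² = 9² = 81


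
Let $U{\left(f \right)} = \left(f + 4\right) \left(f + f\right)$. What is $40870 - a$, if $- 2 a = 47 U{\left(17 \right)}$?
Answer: $57649$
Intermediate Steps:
$U{\left(f \right)} = 2 f \left(4 + f\right)$ ($U{\left(f \right)} = \left(4 + f\right) 2 f = 2 f \left(4 + f\right)$)
$a = -16779$ ($a = - \frac{47 \cdot 2 \cdot 17 \left(4 + 17\right)}{2} = - \frac{47 \cdot 2 \cdot 17 \cdot 21}{2} = - \frac{47 \cdot 714}{2} = \left(- \frac{1}{2}\right) 33558 = -16779$)
$40870 - a = 40870 - -16779 = 40870 + 16779 = 57649$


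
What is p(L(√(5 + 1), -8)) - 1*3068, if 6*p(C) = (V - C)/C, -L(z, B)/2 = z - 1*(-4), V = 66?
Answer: -92111/30 + 11*√6/20 ≈ -3069.0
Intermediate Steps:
L(z, B) = -8 - 2*z (L(z, B) = -2*(z - 1*(-4)) = -2*(z + 4) = -2*(4 + z) = -8 - 2*z)
p(C) = (66 - C)/(6*C) (p(C) = ((66 - C)/C)/6 = (66 - C)/(6*C))
p(L(√(5 + 1), -8)) - 1*3068 = (66 - (-8 - 2*√(5 + 1)))/(6*(-8 - 2*√(5 + 1))) - 1*3068 = (66 - (-8 - 2*√6))/(6*(-8 - 2*√6)) - 3068 = (66 + (8 + 2*√6))/(6*(-8 - 2*√6)) - 3068 = (74 + 2*√6)/(6*(-8 - 2*√6)) - 3068 = -3068 + (74 + 2*√6)/(6*(-8 - 2*√6))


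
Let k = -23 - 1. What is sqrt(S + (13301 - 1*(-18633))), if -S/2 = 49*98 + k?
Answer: sqrt(22378) ≈ 149.59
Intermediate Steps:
k = -24
S = -9556 (S = -2*(49*98 - 24) = -2*(4802 - 24) = -2*4778 = -9556)
sqrt(S + (13301 - 1*(-18633))) = sqrt(-9556 + (13301 - 1*(-18633))) = sqrt(-9556 + (13301 + 18633)) = sqrt(-9556 + 31934) = sqrt(22378)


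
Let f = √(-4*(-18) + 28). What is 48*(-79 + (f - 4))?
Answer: -3504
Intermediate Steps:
f = 10 (f = √(72 + 28) = √100 = 10)
48*(-79 + (f - 4)) = 48*(-79 + (10 - 4)) = 48*(-79 + 6) = 48*(-73) = -3504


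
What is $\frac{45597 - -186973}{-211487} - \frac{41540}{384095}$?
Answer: $- \frac{19622828826}{16246219853} \approx -1.2078$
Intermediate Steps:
$\frac{45597 - -186973}{-211487} - \frac{41540}{384095} = \left(45597 + 186973\right) \left(- \frac{1}{211487}\right) - \frac{8308}{76819} = 232570 \left(- \frac{1}{211487}\right) - \frac{8308}{76819} = - \frac{232570}{211487} - \frac{8308}{76819} = - \frac{19622828826}{16246219853}$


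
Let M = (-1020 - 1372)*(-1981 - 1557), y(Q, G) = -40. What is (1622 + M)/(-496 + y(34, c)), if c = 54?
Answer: -4232259/268 ≈ -15792.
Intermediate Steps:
M = 8462896 (M = -2392*(-3538) = 8462896)
(1622 + M)/(-496 + y(34, c)) = (1622 + 8462896)/(-496 - 40) = 8464518/(-536) = 8464518*(-1/536) = -4232259/268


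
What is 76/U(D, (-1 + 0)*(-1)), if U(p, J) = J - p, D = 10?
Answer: -76/9 ≈ -8.4444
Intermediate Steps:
76/U(D, (-1 + 0)*(-1)) = 76/((-1 + 0)*(-1) - 1*10) = 76/(-1*(-1) - 10) = 76/(1 - 10) = 76/(-9) = 76*(-⅑) = -76/9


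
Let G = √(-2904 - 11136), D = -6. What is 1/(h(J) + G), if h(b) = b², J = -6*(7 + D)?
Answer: 1/426 - I*√390/2556 ≈ 0.0023474 - 0.0077263*I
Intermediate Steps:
G = 6*I*√390 (G = √(-14040) = 6*I*√390 ≈ 118.49*I)
J = -6 (J = -6*(7 - 6) = -6*1 = -6)
1/(h(J) + G) = 1/((-6)² + 6*I*√390) = 1/(36 + 6*I*√390)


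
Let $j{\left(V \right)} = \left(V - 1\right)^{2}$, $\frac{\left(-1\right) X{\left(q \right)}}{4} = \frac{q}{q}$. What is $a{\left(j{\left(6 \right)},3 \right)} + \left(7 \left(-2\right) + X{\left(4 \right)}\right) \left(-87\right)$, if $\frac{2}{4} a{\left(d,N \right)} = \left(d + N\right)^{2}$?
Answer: $3134$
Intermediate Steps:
$X{\left(q \right)} = -4$ ($X{\left(q \right)} = - 4 \frac{q}{q} = \left(-4\right) 1 = -4$)
$j{\left(V \right)} = \left(-1 + V\right)^{2}$
$a{\left(d,N \right)} = 2 \left(N + d\right)^{2}$ ($a{\left(d,N \right)} = 2 \left(d + N\right)^{2} = 2 \left(N + d\right)^{2}$)
$a{\left(j{\left(6 \right)},3 \right)} + \left(7 \left(-2\right) + X{\left(4 \right)}\right) \left(-87\right) = 2 \left(3 + \left(-1 + 6\right)^{2}\right)^{2} + \left(7 \left(-2\right) - 4\right) \left(-87\right) = 2 \left(3 + 5^{2}\right)^{2} + \left(-14 - 4\right) \left(-87\right) = 2 \left(3 + 25\right)^{2} - -1566 = 2 \cdot 28^{2} + 1566 = 2 \cdot 784 + 1566 = 1568 + 1566 = 3134$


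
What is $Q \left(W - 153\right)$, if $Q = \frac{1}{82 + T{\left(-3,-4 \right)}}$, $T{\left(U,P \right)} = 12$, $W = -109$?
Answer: $- \frac{131}{47} \approx -2.7872$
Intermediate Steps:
$Q = \frac{1}{94}$ ($Q = \frac{1}{82 + 12} = \frac{1}{94} \approx 0.010638$)
$Q \left(W - 153\right) = \frac{-109 - 153}{94} = \frac{1}{94} \left(-262\right) = - \frac{131}{47}$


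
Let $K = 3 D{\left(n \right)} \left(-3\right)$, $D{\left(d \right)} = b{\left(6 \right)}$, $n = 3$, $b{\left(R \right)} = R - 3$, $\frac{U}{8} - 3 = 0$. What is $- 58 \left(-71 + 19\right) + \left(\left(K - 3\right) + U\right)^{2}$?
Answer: $3052$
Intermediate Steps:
$U = 24$ ($U = 24 + 8 \cdot 0 = 24 + 0 = 24$)
$b{\left(R \right)} = -3 + R$
$D{\left(d \right)} = 3$ ($D{\left(d \right)} = -3 + 6 = 3$)
$K = -27$ ($K = 3 \cdot 3 \left(-3\right) = 9 \left(-3\right) = -27$)
$- 58 \left(-71 + 19\right) + \left(\left(K - 3\right) + U\right)^{2} = - 58 \left(-71 + 19\right) + \left(\left(-27 - 3\right) + 24\right)^{2} = \left(-58\right) \left(-52\right) + \left(-30 + 24\right)^{2} = 3016 + \left(-6\right)^{2} = 3016 + 36 = 3052$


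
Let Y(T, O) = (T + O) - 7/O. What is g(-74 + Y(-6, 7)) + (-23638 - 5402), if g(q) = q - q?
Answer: -29040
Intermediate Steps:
Y(T, O) = O + T - 7/O (Y(T, O) = (O + T) - 7/O = O + T - 7/O)
g(q) = 0
g(-74 + Y(-6, 7)) + (-23638 - 5402) = 0 + (-23638 - 5402) = 0 - 29040 = -29040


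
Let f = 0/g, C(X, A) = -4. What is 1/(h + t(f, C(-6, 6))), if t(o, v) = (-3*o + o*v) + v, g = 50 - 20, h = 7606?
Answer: 1/7602 ≈ 0.00013154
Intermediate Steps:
g = 30
f = 0 (f = 0/30 = 0*(1/30) = 0)
t(o, v) = v - 3*o + o*v
1/(h + t(f, C(-6, 6))) = 1/(7606 + (-4 - 3*0 + 0*(-4))) = 1/(7606 + (-4 + 0 + 0)) = 1/(7606 - 4) = 1/7602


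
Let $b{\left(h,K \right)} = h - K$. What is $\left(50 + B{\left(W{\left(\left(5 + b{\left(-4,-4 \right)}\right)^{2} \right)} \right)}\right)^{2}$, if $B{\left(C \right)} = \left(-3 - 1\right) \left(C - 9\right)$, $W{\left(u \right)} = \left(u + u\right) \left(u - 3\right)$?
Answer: $18610596$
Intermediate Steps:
$W{\left(u \right)} = 2 u \left(-3 + u\right)$
$B{\left(C \right)} = 36 - 4 C$ ($B{\left(C \right)} = - 4 \left(-9 + C\right) = 36 - 4 C$)
$\left(50 + B{\left(W{\left(\left(5 + b{\left(-4,-4 \right)}\right)^{2} \right)} \right)}\right)^{2} = \left(50 + \left(36 - 4 \cdot 2 \left(5 - 0\right)^{2} \left(-3 + \left(5 - 0\right)^{2}\right)\right)\right)^{2} = \left(50 + \left(36 - 4 \cdot 2 \left(5 + \left(-4 + 4\right)\right)^{2} \left(-3 + \left(5 + \left(-4 + 4\right)\right)^{2}\right)\right)\right)^{2} = \left(50 + \left(36 - 4 \cdot 2 \left(5 + 0\right)^{2} \left(-3 + \left(5 + 0\right)^{2}\right)\right)\right)^{2} = \left(50 + \left(36 - 4 \cdot 2 \cdot 5^{2} \left(-3 + 5^{2}\right)\right)\right)^{2} = \left(50 + \left(36 - 4 \cdot 2 \cdot 25 \left(-3 + 25\right)\right)\right)^{2} = \left(50 + \left(36 - 4 \cdot 2 \cdot 25 \cdot 22\right)\right)^{2} = \left(50 + \left(36 - 4400\right)\right)^{2} = \left(50 - 4364\right)^{2} = \left(-4314\right)^{2} = 18610596$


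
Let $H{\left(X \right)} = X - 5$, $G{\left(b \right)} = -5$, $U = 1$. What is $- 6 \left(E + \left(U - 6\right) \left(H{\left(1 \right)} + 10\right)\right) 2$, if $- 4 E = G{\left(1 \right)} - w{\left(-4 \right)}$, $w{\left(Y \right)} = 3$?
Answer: $336$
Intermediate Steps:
$H{\left(X \right)} = -5 + X$
$E = 2$ ($E = - \frac{-5 - 3}{4} = \left(- \frac{1}{4}\right) \left(-8\right) = 2$)
$- 6 \left(E + \left(U - 6\right) \left(H{\left(1 \right)} + 10\right)\right) 2 = - 6 \left(2 + \left(1 - 6\right) \left(\left(-5 + 1\right) + 10\right)\right) 2 = - 6 \left(2 - 5 \left(-4 + 10\right)\right) 2 = - 6 \left(2 - 30\right) 2 = - 6 \left(\left(-28\right) 2\right) = \left(-6\right) \left(-56\right) = 336$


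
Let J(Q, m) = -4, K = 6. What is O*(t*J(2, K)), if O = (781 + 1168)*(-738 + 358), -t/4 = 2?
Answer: -23699840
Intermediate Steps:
t = -8 (t = -4*2 = -8)
O = -740620 (O = 1949*(-380) = -740620)
O*(t*J(2, K)) = -(-5924960)*(-4) = -740620*32 = -23699840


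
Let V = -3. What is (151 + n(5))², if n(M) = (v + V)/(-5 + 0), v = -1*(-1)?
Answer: 573049/25 ≈ 22922.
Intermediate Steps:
v = 1
n(M) = ⅖ (n(M) = (1 - 3)/(-5 + 0) = -2/(-5) = -2*(-⅕) = ⅖)
(151 + n(5))² = (151 + ⅖)² = (757/5)² = 573049/25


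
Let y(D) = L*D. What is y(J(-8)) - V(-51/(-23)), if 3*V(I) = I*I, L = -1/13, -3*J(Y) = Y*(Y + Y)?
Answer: 33899/20631 ≈ 1.6431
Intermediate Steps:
J(Y) = -2*Y²/3 (J(Y) = -Y*(Y + Y)/3 = -Y*2*Y/3 = -2*Y²/3)
L = -1/13 (L = -1*1/13 = -1/13 ≈ -0.076923)
V(I) = I²/3 (V(I) = (I*I)/3 = I²/3)
y(D) = -D/13
y(J(-8)) - V(-51/(-23)) = -(-2)*(-8)²/39 - (-51/(-23))²/3 = -(-2)*64/39 - (-51*(-1/23))²/3 = -1/13*(-128/3) - (51/23)²/3 = 128/39 - 2601/(3*529) = 128/39 - 1*867/529 = 128/39 - 867/529 = 33899/20631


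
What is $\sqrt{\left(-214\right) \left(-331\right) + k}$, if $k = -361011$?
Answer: $i \sqrt{290177} \approx 538.68 i$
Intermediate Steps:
$\sqrt{\left(-214\right) \left(-331\right) + k} = \sqrt{\left(-214\right) \left(-331\right) - 361011} = \sqrt{70834 - 361011} = \sqrt{-290177} = i \sqrt{290177}$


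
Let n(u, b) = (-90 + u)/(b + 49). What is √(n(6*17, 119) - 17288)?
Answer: I*√3388434/14 ≈ 131.48*I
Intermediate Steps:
n(u, b) = (-90 + u)/(49 + b)
√(n(6*17, 119) - 17288) = √((-90 + 6*17)/(49 + 119) - 17288) = √((-90 + 102)/168 - 17288) = √((1/168)*12 - 17288) = √(1/14 - 17288) = √(-242031/14) = I*√3388434/14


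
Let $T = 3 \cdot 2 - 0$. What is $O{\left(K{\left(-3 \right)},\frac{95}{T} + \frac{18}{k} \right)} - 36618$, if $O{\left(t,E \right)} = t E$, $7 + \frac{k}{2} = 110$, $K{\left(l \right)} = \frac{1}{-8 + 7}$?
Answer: $- \frac{22639763}{618} \approx -36634.0$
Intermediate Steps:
$K{\left(l \right)} = -1$ ($K{\left(l \right)} = \frac{1}{-1} = -1$)
$k = 206$ ($k = -14 + 2 \cdot 110 = -14 + 220 = 206$)
$T = 6$ ($T = 6 + 0 = 6$)
$O{\left(t,E \right)} = E t$
$O{\left(K{\left(-3 \right)},\frac{95}{T} + \frac{18}{k} \right)} - 36618 = \left(\frac{95}{6} + \frac{18}{206}\right) \left(-1\right) - 36618 = \left(95 \cdot \frac{1}{6} + 18 \cdot \frac{1}{206}\right) \left(-1\right) - 36618 = \left(\frac{95}{6} + \frac{9}{103}\right) \left(-1\right) - 36618 = \frac{9839}{618} \left(-1\right) - 36618 = - \frac{9839}{618} - 36618 = - \frac{22639763}{618}$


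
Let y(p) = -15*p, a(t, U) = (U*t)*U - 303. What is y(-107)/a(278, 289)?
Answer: 321/4643707 ≈ 6.9126e-5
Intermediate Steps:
a(t, U) = -303 + t*U² (a(t, U) = t*U² - 303 = -303 + t*U²)
y(-107)/a(278, 289) = (-15*(-107))/(-303 + 278*289²) = 1605/(-303 + 278*83521) = 1605/(-303 + 23218838) = 1605/23218535 = 1605*(1/23218535) = 321/4643707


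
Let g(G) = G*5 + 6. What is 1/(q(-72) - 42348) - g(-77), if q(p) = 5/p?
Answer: 1155594047/3049061 ≈ 379.00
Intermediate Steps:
g(G) = 6 + 5*G (g(G) = 5*G + 6 = 6 + 5*G)
1/(q(-72) - 42348) - g(-77) = 1/(5/(-72) - 42348) - (6 + 5*(-77)) = 1/(5*(-1/72) - 42348) - (6 - 385) = 1/(-5/72 - 42348) - 1*(-379) = 1/(-3049061/72) + 379 = -72/3049061 + 379 = 1155594047/3049061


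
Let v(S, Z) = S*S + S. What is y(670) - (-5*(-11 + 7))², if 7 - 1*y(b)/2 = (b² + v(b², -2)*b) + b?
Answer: -270025623825526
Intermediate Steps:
v(S, Z) = S + S² (v(S, Z) = S² + S = S + S²)
y(b) = 14 - 2*b - 2*b² - 2*b³*(1 + b²) (y(b) = 14 - 2*((b² + (b²*(1 + b²))*b) + b) = 14 - 2*((b² + b³*(1 + b²)) + b) = 14 - 2*(b + b² + b³*(1 + b²)) = 14 + (-2*b - 2*b² - 2*b³*(1 + b²)) = 14 - 2*b - 2*b² - 2*b³*(1 + b²))
y(670) - (-5*(-11 + 7))² = (14 - 2*670 - 2*670² - 2*670³ - 2*670⁵) - (-5*(-11 + 7))² = (14 - 1340 - 2*448900 - 2*300763000 - 2*135012510700000) - (-5*(-4))² = (14 - 1340 - 897800 - 601526000 - 270025021400000) - 1*20² = -270025623825126 - 1*400 = -270025623825126 - 400 = -270025623825526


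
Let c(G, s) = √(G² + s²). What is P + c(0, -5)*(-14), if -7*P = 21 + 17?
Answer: -528/7 ≈ -75.429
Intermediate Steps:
P = -38/7 (P = -(21 + 17)/7 = -⅐*38 = -38/7 ≈ -5.4286)
P + c(0, -5)*(-14) = -38/7 + √(0² + (-5)²)*(-14) = -38/7 + √(0 + 25)*(-14) = -38/7 + √25*(-14) = -38/7 + 5*(-14) = -38/7 - 70 = -528/7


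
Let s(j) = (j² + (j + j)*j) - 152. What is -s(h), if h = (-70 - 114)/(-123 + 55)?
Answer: 37580/289 ≈ 130.03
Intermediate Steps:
h = 46/17 (h = -184/(-68) = -184*(-1/68) = 46/17 ≈ 2.7059)
s(j) = -152 + 3*j² (s(j) = (j² + (2*j)*j) - 152 = (j² + 2*j²) - 152 = 3*j² - 152 = -152 + 3*j²)
-s(h) = -(-152 + 3*(46/17)²) = -(-152 + 3*(2116/289)) = -(-152 + 6348/289) = -1*(-37580/289) = 37580/289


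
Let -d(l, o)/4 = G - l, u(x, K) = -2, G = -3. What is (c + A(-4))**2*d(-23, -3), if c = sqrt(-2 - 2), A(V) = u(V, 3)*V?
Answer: -4800 - 2560*I ≈ -4800.0 - 2560.0*I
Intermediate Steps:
d(l, o) = 12 + 4*l (d(l, o) = -4*(-3 - l) = 12 + 4*l)
A(V) = -2*V
c = 2*I (c = sqrt(-4) = 2*I ≈ 2.0*I)
(c + A(-4))**2*d(-23, -3) = (2*I - 2*(-4))**2*(12 + 4*(-23)) = (2*I + 8)**2*(12 - 92) = (8 + 2*I)**2*(-80) = -80*(8 + 2*I)**2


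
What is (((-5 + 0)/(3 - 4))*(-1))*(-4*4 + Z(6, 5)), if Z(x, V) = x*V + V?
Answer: -95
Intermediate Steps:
Z(x, V) = V + V*x (Z(x, V) = V*x + V = V + V*x)
(((-5 + 0)/(3 - 4))*(-1))*(-4*4 + Z(6, 5)) = (((-5 + 0)/(3 - 4))*(-1))*(-4*4 + 5*(1 + 6)) = (-5/(-1)*(-1))*(-16 + 5*7) = (-5*(-1)*(-1))*(-16 + 35) = (5*(-1))*19 = -5*19 = -95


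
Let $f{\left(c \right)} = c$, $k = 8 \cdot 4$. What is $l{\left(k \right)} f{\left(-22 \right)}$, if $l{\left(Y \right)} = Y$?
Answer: $-704$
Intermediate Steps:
$k = 32$
$l{\left(k \right)} f{\left(-22 \right)} = 32 \left(-22\right) = -704$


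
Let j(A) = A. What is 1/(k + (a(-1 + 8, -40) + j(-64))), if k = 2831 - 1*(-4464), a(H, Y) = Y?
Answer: 1/7191 ≈ 0.00013906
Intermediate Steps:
k = 7295 (k = 2831 + 4464 = 7295)
1/(k + (a(-1 + 8, -40) + j(-64))) = 1/(7295 + (-40 - 64)) = 1/(7295 - 104) = 1/7191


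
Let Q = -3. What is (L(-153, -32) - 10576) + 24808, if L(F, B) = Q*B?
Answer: 14328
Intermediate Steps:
L(F, B) = -3*B
(L(-153, -32) - 10576) + 24808 = (-3*(-32) - 10576) + 24808 = (96 - 10576) + 24808 = -10480 + 24808 = 14328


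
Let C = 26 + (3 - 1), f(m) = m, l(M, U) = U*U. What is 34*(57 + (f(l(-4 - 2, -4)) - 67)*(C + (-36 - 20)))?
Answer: 50490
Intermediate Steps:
l(M, U) = U**2
C = 28 (C = 26 + 2 = 28)
34*(57 + (f(l(-4 - 2, -4)) - 67)*(C + (-36 - 20))) = 34*(57 + ((-4)**2 - 67)*(28 + (-36 - 20))) = 34*(57 + (16 - 67)*(28 - 56)) = 34*(57 - 51*(-28)) = 34*(57 + 1428) = 34*1485 = 50490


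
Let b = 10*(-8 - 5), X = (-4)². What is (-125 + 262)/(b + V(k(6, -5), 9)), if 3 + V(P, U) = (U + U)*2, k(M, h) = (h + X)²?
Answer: -137/97 ≈ -1.4124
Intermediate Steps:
X = 16
k(M, h) = (16 + h)² (k(M, h) = (h + 16)² = (16 + h)²)
V(P, U) = -3 + 4*U (V(P, U) = -3 + (U + U)*2 = -3 + (2*U)*2 = -3 + 4*U)
b = -130 (b = 10*(-13) = -130)
(-125 + 262)/(b + V(k(6, -5), 9)) = (-125 + 262)/(-130 + (-3 + 4*9)) = 137/(-130 + (-3 + 36)) = 137/(-130 + 33) = 137/(-97) = 137*(-1/97) = -137/97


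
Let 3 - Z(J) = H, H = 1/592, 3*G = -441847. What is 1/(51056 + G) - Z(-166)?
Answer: -512407001/170897968 ≈ -2.9983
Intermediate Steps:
G = -441847/3 (G = (⅓)*(-441847) = -441847/3 ≈ -1.4728e+5)
H = 1/592 ≈ 0.0016892
Z(J) = 1775/592 (Z(J) = 3 - 1*1/592 = 3 - 1/592 = 1775/592)
1/(51056 + G) - Z(-166) = 1/(51056 - 441847/3) - 1*1775/592 = 1/(-288679/3) - 1775/592 = -3/288679 - 1775/592 = -512407001/170897968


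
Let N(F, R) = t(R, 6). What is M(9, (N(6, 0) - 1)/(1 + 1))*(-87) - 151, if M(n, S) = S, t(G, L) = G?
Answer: -215/2 ≈ -107.50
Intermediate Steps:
N(F, R) = R
M(9, (N(6, 0) - 1)/(1 + 1))*(-87) - 151 = ((0 - 1)/(1 + 1))*(-87) - 151 = -1/2*(-87) - 151 = -1*½*(-87) - 151 = -½*(-87) - 151 = 87/2 - 151 = -215/2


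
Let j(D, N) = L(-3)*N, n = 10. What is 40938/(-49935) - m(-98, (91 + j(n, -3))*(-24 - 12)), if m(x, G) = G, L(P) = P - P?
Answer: 54515374/16645 ≈ 3275.2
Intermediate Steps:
L(P) = 0
j(D, N) = 0 (j(D, N) = 0*N = 0)
40938/(-49935) - m(-98, (91 + j(n, -3))*(-24 - 12)) = 40938/(-49935) - (91 + 0)*(-24 - 12) = 40938*(-1/49935) - 91*(-36) = -13646/16645 - 1*(-3276) = -13646/16645 + 3276 = 54515374/16645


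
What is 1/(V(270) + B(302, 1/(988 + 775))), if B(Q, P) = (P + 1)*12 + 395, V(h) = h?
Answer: 1763/1193563 ≈ 0.0014771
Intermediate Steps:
B(Q, P) = 407 + 12*P (B(Q, P) = (1 + P)*12 + 395 = (12 + 12*P) + 395 = 407 + 12*P)
1/(V(270) + B(302, 1/(988 + 775))) = 1/(270 + (407 + 12/(988 + 775))) = 1/(270 + (407 + 12/1763)) = 1/(270 + 717553/1763) = 1/(1193563/1763) = 1763/1193563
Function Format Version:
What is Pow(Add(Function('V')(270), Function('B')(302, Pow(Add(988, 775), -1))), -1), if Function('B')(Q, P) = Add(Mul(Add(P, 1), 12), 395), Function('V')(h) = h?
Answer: Rational(1763, 1193563) ≈ 0.0014771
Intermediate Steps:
Function('B')(Q, P) = Add(407, Mul(12, P)) (Function('B')(Q, P) = Add(Mul(Add(1, P), 12), 395) = Add(Add(12, Mul(12, P)), 395) = Add(407, Mul(12, P)))
Pow(Add(Function('V')(270), Function('B')(302, Pow(Add(988, 775), -1))), -1) = Pow(Add(270, Add(407, Mul(12, Pow(Add(988, 775), -1)))), -1) = Pow(Add(270, Add(407, Mul(12, Pow(1763, -1)))), -1) = Pow(Add(270, Add(407, Mul(12, Rational(1, 1763)))), -1) = Pow(Add(270, Add(407, Rational(12, 1763))), -1) = Pow(Add(270, Rational(717553, 1763)), -1) = Pow(Rational(1193563, 1763), -1) = Rational(1763, 1193563)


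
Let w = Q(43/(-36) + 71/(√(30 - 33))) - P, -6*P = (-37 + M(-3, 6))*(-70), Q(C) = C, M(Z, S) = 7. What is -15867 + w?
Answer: -558655/36 - 71*I*√3/3 ≈ -15518.0 - 40.992*I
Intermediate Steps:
P = -350 (P = -(-37 + 7)*(-70)/6 = -(-5)*(-70) = -⅙*2100 = -350)
w = 12557/36 - 71*I*√3/3 (w = (43/(-36) + 71/(√(30 - 33))) - 1*(-350) = (43*(-1/36) + 71/(√(-3))) + 350 = (-43/36 + 71/((I*√3))) + 350 = (-43/36 + 71*(-I*√3/3)) + 350 = (-43/36 - 71*I*√3/3) + 350 = 12557/36 - 71*I*√3/3 ≈ 348.81 - 40.992*I)
-15867 + w = -15867 + (12557/36 - 71*I*√3/3) = -558655/36 - 71*I*√3/3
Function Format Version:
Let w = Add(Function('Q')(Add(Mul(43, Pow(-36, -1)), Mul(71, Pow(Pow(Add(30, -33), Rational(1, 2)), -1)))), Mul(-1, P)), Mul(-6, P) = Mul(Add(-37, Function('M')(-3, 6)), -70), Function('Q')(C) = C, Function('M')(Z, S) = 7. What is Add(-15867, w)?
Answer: Add(Rational(-558655, 36), Mul(Rational(-71, 3), I, Pow(3, Rational(1, 2)))) ≈ Add(-15518., Mul(-40.992, I))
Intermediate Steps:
P = -350 (P = Mul(Rational(-1, 6), Mul(Add(-37, 7), -70)) = Mul(Rational(-1, 6), Mul(-30, -70)) = Mul(Rational(-1, 6), 2100) = -350)
w = Add(Rational(12557, 36), Mul(Rational(-71, 3), I, Pow(3, Rational(1, 2)))) (w = Add(Add(Mul(43, Pow(-36, -1)), Mul(71, Pow(Pow(Add(30, -33), Rational(1, 2)), -1))), Mul(-1, -350)) = Add(Add(Mul(43, Rational(-1, 36)), Mul(71, Pow(Pow(-3, Rational(1, 2)), -1))), 350) = Add(Add(Rational(-43, 36), Mul(71, Pow(Mul(I, Pow(3, Rational(1, 2))), -1))), 350) = Add(Add(Rational(-43, 36), Mul(71, Mul(Rational(-1, 3), I, Pow(3, Rational(1, 2))))), 350) = Add(Add(Rational(-43, 36), Mul(Rational(-71, 3), I, Pow(3, Rational(1, 2)))), 350) = Add(Rational(12557, 36), Mul(Rational(-71, 3), I, Pow(3, Rational(1, 2)))) ≈ Add(348.81, Mul(-40.992, I)))
Add(-15867, w) = Add(-15867, Add(Rational(12557, 36), Mul(Rational(-71, 3), I, Pow(3, Rational(1, 2))))) = Add(Rational(-558655, 36), Mul(Rational(-71, 3), I, Pow(3, Rational(1, 2))))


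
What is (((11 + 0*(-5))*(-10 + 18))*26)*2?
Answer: 4576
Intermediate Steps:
(((11 + 0*(-5))*(-10 + 18))*26)*2 = (((11 + 0)*8)*26)*2 = ((11*8)*26)*2 = (88*26)*2 = 2288*2 = 4576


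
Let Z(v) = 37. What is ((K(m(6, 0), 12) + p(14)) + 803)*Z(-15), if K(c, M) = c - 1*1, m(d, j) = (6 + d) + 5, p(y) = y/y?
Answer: 30340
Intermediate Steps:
p(y) = 1
m(d, j) = 11 + d
K(c, M) = -1 + c (K(c, M) = c - 1 = -1 + c)
((K(m(6, 0), 12) + p(14)) + 803)*Z(-15) = (((-1 + (11 + 6)) + 1) + 803)*37 = (((-1 + 17) + 1) + 803)*37 = ((16 + 1) + 803)*37 = (17 + 803)*37 = 820*37 = 30340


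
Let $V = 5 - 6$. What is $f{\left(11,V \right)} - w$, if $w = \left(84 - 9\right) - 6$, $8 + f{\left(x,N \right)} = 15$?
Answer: $-62$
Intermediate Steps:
$V = -1$
$f{\left(x,N \right)} = 7$ ($f{\left(x,N \right)} = -8 + 15 = 7$)
$w = 69$ ($w = 75 - 6 = 69$)
$f{\left(11,V \right)} - w = 7 - 69 = -62$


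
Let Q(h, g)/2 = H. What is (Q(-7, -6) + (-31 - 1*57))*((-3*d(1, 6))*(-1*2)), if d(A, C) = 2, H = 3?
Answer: -984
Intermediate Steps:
Q(h, g) = 6 (Q(h, g) = 2*3 = 6)
(Q(-7, -6) + (-31 - 1*57))*((-3*d(1, 6))*(-1*2)) = (6 + (-31 - 1*57))*((-3*2)*(-1*2)) = (6 + (-31 - 57))*(-6*(-2)) = (6 - 88)*12 = -82*12 = -984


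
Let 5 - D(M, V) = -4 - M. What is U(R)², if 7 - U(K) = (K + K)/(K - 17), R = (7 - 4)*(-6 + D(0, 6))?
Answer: 1369/16 ≈ 85.563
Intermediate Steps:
D(M, V) = 9 + M (D(M, V) = 5 - (-4 - M) = 5 + (4 + M) = 9 + M)
R = 9 (R = (7 - 4)*(-6 + (9 + 0)) = 3*(-6 + 9) = 3*3 = 9)
U(K) = 7 - 2*K/(-17 + K) (U(K) = 7 - (K + K)/(K - 17) = 7 - 2*K/(-17 + K))
U(R)² = ((-119 + 5*9)/(-17 + 9))² = ((-119 + 45)/(-8))² = (-⅛*(-74))² = (37/4)² = 1369/16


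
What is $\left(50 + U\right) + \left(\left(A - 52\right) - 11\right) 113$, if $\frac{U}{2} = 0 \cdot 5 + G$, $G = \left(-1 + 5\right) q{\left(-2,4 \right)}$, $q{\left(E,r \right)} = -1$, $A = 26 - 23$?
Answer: $-6738$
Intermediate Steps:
$A = 3$
$G = -4$ ($G = \left(-1 + 5\right) \left(-1\right) = 4 \left(-1\right) = -4$)
$U = -8$ ($U = 2 \left(0 \cdot 5 - 4\right) = 2 \left(0 - 4\right) = 2 \left(-4\right) = -8$)
$\left(50 + U\right) + \left(\left(A - 52\right) - 11\right) 113 = \left(50 - 8\right) + \left(\left(3 - 52\right) - 11\right) 113 = 42 + \left(-49 - 11\right) 113 = 42 - 6780 = -6738$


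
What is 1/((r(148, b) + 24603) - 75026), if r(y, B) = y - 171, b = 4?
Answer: -1/50446 ≈ -1.9823e-5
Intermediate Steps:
r(y, B) = -171 + y
1/((r(148, b) + 24603) - 75026) = 1/(((-171 + 148) + 24603) - 75026) = 1/((-23 + 24603) - 75026) = 1/(24580 - 75026) = 1/(-50446) = -1/50446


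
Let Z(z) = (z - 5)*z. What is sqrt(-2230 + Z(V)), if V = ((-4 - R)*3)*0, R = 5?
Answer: I*sqrt(2230) ≈ 47.223*I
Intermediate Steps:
V = 0 (V = ((-4 - 1*5)*3)*0 = ((-4 - 5)*3)*0 = -9*3*0 = -27*0 = 0)
Z(z) = z*(-5 + z) (Z(z) = (-5 + z)*z = z*(-5 + z))
sqrt(-2230 + Z(V)) = sqrt(-2230 + 0*(-5 + 0)) = sqrt(-2230 + 0*(-5)) = sqrt(-2230 + 0) = sqrt(-2230) = I*sqrt(2230)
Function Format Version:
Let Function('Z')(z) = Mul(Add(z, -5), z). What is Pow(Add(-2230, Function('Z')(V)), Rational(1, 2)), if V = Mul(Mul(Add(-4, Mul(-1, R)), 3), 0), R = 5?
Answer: Mul(I, Pow(2230, Rational(1, 2))) ≈ Mul(47.223, I)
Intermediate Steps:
V = 0 (V = Mul(Mul(Add(-4, Mul(-1, 5)), 3), 0) = Mul(Mul(Add(-4, -5), 3), 0) = Mul(Mul(-9, 3), 0) = Mul(-27, 0) = 0)
Function('Z')(z) = Mul(z, Add(-5, z)) (Function('Z')(z) = Mul(Add(-5, z), z) = Mul(z, Add(-5, z)))
Pow(Add(-2230, Function('Z')(V)), Rational(1, 2)) = Pow(Add(-2230, Mul(0, Add(-5, 0))), Rational(1, 2)) = Pow(Add(-2230, Mul(0, -5)), Rational(1, 2)) = Pow(Add(-2230, 0), Rational(1, 2)) = Pow(-2230, Rational(1, 2)) = Mul(I, Pow(2230, Rational(1, 2)))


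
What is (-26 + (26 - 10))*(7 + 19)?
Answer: -260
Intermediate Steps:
(-26 + (26 - 10))*(7 + 19) = (-26 + 16)*26 = -10*26 = -260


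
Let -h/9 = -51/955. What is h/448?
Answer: 459/427840 ≈ 0.0010728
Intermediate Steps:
h = 459/955 (h = -(-459)/955 = -9*(-51/955) = 459/955 ≈ 0.48063)
h/448 = (459/955)/448 = (459/955)*(1/448) = 459/427840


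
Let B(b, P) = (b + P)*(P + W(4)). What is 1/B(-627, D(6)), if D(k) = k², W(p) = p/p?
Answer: -1/21867 ≈ -4.5731e-5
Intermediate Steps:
W(p) = 1
B(b, P) = (1 + P)*(P + b) (B(b, P) = (b + P)*(P + 1) = (P + b)*(1 + P) = (1 + P)*(P + b))
1/B(-627, D(6)) = 1/(6² - 627 + (6²)² + 6²*(-627)) = 1/(36 - 627 + 36² + 36*(-627)) = 1/(36 - 627 + 1296 - 22572) = 1/(-21867) = -1/21867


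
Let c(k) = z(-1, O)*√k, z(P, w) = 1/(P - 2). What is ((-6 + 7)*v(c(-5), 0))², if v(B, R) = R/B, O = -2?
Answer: 0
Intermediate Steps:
z(P, w) = 1/(-2 + P)
c(k) = -√k/3 (c(k) = √k/(-2 - 1) = √k/(-3) = -√k/3)
((-6 + 7)*v(c(-5), 0))² = ((-6 + 7)*(0/((-I*√5/3))))² = (1*(0/((-I*√5/3))))² = (1*(0*(3*I*√5/5)))² = (1*0)² = 0² = 0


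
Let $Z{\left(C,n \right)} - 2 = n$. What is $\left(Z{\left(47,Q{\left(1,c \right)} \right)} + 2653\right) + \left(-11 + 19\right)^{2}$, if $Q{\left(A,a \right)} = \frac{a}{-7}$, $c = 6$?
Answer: $\frac{19027}{7} \approx 2718.1$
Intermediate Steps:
$Q{\left(A,a \right)} = - \frac{a}{7}$ ($Q{\left(A,a \right)} = a \left(- \frac{1}{7}\right) = - \frac{a}{7}$)
$Z{\left(C,n \right)} = 2 + n$
$\left(Z{\left(47,Q{\left(1,c \right)} \right)} + 2653\right) + \left(-11 + 19\right)^{2} = \left(\left(2 - \frac{6}{7}\right) + 2653\right) + \left(-11 + 19\right)^{2} = \left(\left(2 - \frac{6}{7}\right) + 2653\right) + 8^{2} = \left(\frac{8}{7} + 2653\right) + 64 = \frac{18579}{7} + 64 = \frac{19027}{7}$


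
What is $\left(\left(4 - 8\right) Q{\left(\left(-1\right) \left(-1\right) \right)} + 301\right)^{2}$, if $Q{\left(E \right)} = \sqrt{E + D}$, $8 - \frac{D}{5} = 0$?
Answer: $91257 - 2408 \sqrt{41} \approx 75838.0$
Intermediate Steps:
$D = 40$ ($D = 40 - 0 = 40 + 0 = 40$)
$Q{\left(E \right)} = \sqrt{40 + E}$ ($Q{\left(E \right)} = \sqrt{E + 40} = \sqrt{40 + E}$)
$\left(\left(4 - 8\right) Q{\left(\left(-1\right) \left(-1\right) \right)} + 301\right)^{2} = \left(\left(4 - 8\right) \sqrt{40 - -1} + 301\right)^{2} = \left(- 4 \sqrt{40 + 1} + 301\right)^{2} = \left(- 4 \sqrt{41} + 301\right)^{2} = \left(301 - 4 \sqrt{41}\right)^{2}$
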